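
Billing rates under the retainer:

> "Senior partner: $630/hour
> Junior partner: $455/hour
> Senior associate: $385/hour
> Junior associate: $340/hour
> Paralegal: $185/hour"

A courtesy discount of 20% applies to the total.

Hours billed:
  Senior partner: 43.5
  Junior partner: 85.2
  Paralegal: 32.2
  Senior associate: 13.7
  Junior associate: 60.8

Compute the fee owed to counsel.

Senior partner: 43.5 × $630 = $27,405.00
Junior partner: 85.2 × $455 = $38,766.00
Senior associate: 13.7 × $385 = $5,274.50
Junior associate: 60.8 × $340 = $20,672.00
Paralegal: 32.2 × $185 = $5,957.00
Subtotal: $98,074.50
Less 20% discount: −$19,614.90
Total: $98,074.50 − $19,614.90 = $78,459.60

$78,459.60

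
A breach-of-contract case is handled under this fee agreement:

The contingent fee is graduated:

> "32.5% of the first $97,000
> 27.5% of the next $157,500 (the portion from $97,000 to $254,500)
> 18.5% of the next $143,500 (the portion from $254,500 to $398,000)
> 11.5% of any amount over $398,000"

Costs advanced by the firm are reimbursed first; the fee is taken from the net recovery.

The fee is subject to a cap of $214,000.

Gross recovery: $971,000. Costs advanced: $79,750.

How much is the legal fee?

Fee base (net of costs): $971,000 − $79,750 = $891,250
First $97,000 at 32.5% = $31,525.00
Next $157,500 at 27.5% = $43,312.50
Next $143,500 at 18.5% = $26,547.50
Remaining $493,250 at 11.5% = $56,723.75
Fee: $31,525.00 + $43,312.50 + $26,547.50 + $56,723.75 = $158,108.75
$158,108.75 is under the $214,000 cap.

$158,108.75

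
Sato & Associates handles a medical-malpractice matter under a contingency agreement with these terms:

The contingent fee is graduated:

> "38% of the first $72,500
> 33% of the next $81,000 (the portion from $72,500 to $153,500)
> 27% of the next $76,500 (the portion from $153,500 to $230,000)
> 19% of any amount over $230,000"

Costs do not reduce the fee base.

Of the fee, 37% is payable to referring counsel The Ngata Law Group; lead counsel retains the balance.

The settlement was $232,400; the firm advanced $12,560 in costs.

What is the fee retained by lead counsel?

$47,496.33

Fee base is the gross recovery, $232,400; costs are reimbursed separately.
First $72,500 at 38% = $27,550.00
Next $81,000 at 33% = $26,730.00
Next $76,500 at 27% = $20,655.00
Remaining $2,400 at 19% = $456.00
Fee: $27,550.00 + $26,730.00 + $20,655.00 + $456.00 = $75,391.00
Referral share: 37% of $75,391.00 = $27,894.67; lead counsel retains $75,391.00 − $27,894.67 = $47,496.33.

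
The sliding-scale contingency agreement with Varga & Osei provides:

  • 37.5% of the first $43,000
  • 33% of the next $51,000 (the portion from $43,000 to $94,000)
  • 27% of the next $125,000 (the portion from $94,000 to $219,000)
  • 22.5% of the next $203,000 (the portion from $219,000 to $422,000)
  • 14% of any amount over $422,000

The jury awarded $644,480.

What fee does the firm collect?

First $43,000 at 37.5% = $16,125.00
Next $51,000 at 33% = $16,830.00
Next $125,000 at 27% = $33,750.00
Next $203,000 at 22.5% = $45,675.00
Remaining $222,480 at 14% = $31,147.20
Fee: $16,125.00 + $16,830.00 + $33,750.00 + $45,675.00 + $31,147.20 = $143,527.20

$143,527.20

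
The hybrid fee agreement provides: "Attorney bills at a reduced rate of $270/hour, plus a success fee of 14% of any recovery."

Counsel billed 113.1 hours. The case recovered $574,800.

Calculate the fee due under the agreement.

Hourly: 113.1 × $270 = $30,537.00
Success fee: 14% of $574,800 = $80,472.00
Total: $30,537.00 + $80,472.00 = $111,009.00

$111,009.00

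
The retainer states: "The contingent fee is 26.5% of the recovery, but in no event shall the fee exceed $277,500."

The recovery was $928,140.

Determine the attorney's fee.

26.5% of $928,140 = $245,957.10
That is under the $277,500 cap.

$245,957.10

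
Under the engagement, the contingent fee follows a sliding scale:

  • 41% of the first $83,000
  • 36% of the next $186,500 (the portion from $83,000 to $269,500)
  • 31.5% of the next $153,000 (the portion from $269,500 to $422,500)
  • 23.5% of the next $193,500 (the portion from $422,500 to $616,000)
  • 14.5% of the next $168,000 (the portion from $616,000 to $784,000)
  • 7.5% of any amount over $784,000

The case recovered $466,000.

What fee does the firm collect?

First $83,000 at 41% = $34,030.00
Next $186,500 at 36% = $67,140.00
Next $153,000 at 31.5% = $48,195.00
Remaining $43,500 at 23.5% = $10,222.50
Fee: $34,030.00 + $67,140.00 + $48,195.00 + $10,222.50 = $159,587.50

$159,587.50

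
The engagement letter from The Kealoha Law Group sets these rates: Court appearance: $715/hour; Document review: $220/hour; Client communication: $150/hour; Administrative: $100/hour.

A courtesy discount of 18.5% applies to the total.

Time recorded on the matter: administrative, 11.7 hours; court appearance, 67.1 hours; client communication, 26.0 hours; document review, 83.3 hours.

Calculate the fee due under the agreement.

Court appearance: 67.1 × $715 = $47,976.50
Document review: 83.3 × $220 = $18,326.00
Client communication: 26.0 × $150 = $3,900.00
Administrative: 11.7 × $100 = $1,170.00
Subtotal: $71,372.50
Less 18.5% discount: −$13,203.91
Total: $71,372.50 − $13,203.91 = $58,168.59

$58,168.59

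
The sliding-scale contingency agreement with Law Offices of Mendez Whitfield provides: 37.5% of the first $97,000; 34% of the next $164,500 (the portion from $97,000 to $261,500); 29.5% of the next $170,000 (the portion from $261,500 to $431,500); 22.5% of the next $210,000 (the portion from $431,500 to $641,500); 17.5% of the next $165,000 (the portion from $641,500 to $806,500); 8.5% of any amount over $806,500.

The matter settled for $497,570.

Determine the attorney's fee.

$157,320.75

First $97,000 at 37.5% = $36,375.00
Next $164,500 at 34% = $55,930.00
Next $170,000 at 29.5% = $50,150.00
Remaining $66,070 at 22.5% = $14,865.75
Fee: $36,375.00 + $55,930.00 + $50,150.00 + $14,865.75 = $157,320.75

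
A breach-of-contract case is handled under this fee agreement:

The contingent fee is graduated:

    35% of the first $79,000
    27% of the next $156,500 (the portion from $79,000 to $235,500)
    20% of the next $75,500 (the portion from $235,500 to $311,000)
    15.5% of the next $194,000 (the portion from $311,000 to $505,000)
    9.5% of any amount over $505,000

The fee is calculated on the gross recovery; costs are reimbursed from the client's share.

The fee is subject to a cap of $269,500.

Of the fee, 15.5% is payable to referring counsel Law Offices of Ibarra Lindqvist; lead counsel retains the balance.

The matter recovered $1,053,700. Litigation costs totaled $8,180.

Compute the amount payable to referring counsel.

$25,916.23

Fee base is the gross recovery, $1,053,700; costs are reimbursed separately.
First $79,000 at 35% = $27,650.00
Next $156,500 at 27% = $42,255.00
Next $75,500 at 20% = $15,100.00
Next $194,000 at 15.5% = $30,070.00
Remaining $548,700 at 9.5% = $52,126.50
Fee: $27,650.00 + $42,255.00 + $15,100.00 + $30,070.00 + $52,126.50 = $167,201.50
$167,201.50 is under the $269,500 cap.
Referral share: 15.5% of $167,201.50 = $25,916.23; lead counsel retains $167,201.50 − $25,916.23 = $141,285.27.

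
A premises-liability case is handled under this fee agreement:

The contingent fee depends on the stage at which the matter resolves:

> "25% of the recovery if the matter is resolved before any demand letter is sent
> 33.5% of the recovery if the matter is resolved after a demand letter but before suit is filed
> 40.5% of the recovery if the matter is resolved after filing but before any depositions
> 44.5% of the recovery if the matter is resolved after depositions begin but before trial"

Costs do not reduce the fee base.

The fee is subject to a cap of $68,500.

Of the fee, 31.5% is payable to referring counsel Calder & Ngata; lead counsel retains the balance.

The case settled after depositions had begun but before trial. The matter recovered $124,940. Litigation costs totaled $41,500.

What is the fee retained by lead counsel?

Fee base is the gross recovery, $124,940; costs are reimbursed separately.
The matter settled after depositions had begun but before trial, so the 44.5% rate applies.
$124,940 × 44.5% = $55,598.30
$55,598.30 is under the $68,500 cap.
Referral share: 31.5% of $55,598.30 = $17,513.46; lead counsel retains $55,598.30 − $17,513.46 = $38,084.84.

$38,084.84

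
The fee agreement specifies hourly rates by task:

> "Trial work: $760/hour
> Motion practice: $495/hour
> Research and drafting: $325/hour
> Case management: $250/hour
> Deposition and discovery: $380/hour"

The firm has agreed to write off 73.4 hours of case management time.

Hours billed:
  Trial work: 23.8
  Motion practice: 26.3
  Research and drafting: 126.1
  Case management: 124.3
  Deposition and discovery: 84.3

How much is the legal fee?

$116,848.00

Trial work: 23.8 × $760 = $18,088.00
Motion practice: 26.3 × $495 = $13,018.50
Research and drafting: 126.1 × $325 = $40,982.50
Case management: 124.3 × $250 = $31,075.00
Deposition and discovery: 84.3 × $380 = $32,034.00
Subtotal: $135,198.00
Write-off: 73.4 × $250 = $18,350.00
Total: $135,198.00 − $18,350.00 = $116,848.00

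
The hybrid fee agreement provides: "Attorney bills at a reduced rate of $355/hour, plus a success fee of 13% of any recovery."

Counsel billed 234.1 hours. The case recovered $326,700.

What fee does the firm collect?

Hourly: 234.1 × $355 = $83,105.50
Success fee: 13% of $326,700 = $42,471.00
Total: $83,105.50 + $42,471.00 = $125,576.50

$125,576.50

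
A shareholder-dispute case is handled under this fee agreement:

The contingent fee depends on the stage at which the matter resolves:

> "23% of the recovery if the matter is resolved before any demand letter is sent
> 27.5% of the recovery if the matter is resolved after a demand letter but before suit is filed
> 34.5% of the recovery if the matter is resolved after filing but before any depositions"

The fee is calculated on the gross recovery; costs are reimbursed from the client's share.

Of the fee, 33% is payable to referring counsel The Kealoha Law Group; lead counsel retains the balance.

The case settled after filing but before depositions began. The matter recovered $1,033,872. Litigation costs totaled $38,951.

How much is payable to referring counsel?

Fee base is the gross recovery, $1,033,872; costs are reimbursed separately.
The matter settled after filing but before depositions began, so the 34.5% rate applies.
$1,033,872 × 34.5% = $356,685.84
Referral share: 33% of $356,685.84 = $117,706.33; lead counsel retains $356,685.84 − $117,706.33 = $238,979.51.

$117,706.33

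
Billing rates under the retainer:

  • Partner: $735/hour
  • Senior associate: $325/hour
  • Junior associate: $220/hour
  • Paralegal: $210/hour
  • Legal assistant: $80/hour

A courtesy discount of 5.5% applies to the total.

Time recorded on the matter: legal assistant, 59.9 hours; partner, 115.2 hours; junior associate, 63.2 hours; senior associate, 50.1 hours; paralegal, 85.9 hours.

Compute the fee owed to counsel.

Partner: 115.2 × $735 = $84,672.00
Senior associate: 50.1 × $325 = $16,282.50
Junior associate: 63.2 × $220 = $13,904.00
Paralegal: 85.9 × $210 = $18,039.00
Legal assistant: 59.9 × $80 = $4,792.00
Subtotal: $137,689.50
Less 5.5% discount: −$7,572.92
Total: $137,689.50 − $7,572.92 = $130,116.58

$130,116.58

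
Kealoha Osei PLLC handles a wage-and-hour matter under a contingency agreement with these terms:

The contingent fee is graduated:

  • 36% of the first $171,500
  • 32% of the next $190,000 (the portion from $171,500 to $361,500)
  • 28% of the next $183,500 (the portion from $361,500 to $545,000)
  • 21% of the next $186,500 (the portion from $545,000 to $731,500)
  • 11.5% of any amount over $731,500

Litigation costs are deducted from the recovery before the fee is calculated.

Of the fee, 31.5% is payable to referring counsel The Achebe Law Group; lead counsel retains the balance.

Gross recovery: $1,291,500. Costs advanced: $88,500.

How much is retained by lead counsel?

Fee base (net of costs): $1,291,500 − $88,500 = $1,203,000
First $171,500 at 36% = $61,740.00
Next $190,000 at 32% = $60,800.00
Next $183,500 at 28% = $51,380.00
Next $186,500 at 21% = $39,165.00
Remaining $471,500 at 11.5% = $54,222.50
Fee: $61,740.00 + $60,800.00 + $51,380.00 + $39,165.00 + $54,222.50 = $267,307.50
Referral share: 31.5% of $267,307.50 = $84,201.86; lead counsel retains $267,307.50 − $84,201.86 = $183,105.64.

$183,105.64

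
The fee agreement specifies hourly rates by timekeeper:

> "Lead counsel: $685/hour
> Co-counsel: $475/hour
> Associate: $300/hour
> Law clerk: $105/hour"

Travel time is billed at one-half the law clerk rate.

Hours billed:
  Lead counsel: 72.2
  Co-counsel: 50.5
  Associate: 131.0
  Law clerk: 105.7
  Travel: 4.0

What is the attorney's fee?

$124,053.00

Lead counsel: 72.2 × $685 = $49,457.00
Co-counsel: 50.5 × $475 = $23,987.50
Associate: 131.0 × $300 = $39,300.00
Law clerk: 105.7 × $105 = $11,098.50
Subtotal: $49,457.00 + $23,987.50 + $39,300.00 + $11,098.50 = $123,843.00
Travel: 4.0 × ($105 ÷ 2) = 4.0 × $52.50 = $210.00
Total: $123,843.00 + $210.00 = $124,053.00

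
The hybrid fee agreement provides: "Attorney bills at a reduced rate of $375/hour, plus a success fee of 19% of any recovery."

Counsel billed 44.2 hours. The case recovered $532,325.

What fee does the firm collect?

Hourly: 44.2 × $375 = $16,575.00
Success fee: 19% of $532,325 = $101,141.75
Total: $16,575.00 + $101,141.75 = $117,716.75

$117,716.75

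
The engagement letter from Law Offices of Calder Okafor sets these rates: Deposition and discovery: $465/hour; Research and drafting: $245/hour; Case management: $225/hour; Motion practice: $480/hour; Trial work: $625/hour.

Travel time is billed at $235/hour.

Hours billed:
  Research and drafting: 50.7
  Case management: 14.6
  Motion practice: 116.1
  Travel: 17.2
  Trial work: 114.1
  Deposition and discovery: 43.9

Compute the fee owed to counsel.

$167,202.50

Deposition and discovery: 43.9 × $465 = $20,413.50
Research and drafting: 50.7 × $245 = $12,421.50
Case management: 14.6 × $225 = $3,285.00
Motion practice: 116.1 × $480 = $55,728.00
Trial work: 114.1 × $625 = $71,312.50
Subtotal: $20,413.50 + $12,421.50 + $3,285.00 + $55,728.00 + $71,312.50 = $163,160.50
Travel: 17.2 × $235 = $4,042.00
Total: $163,160.50 + $4,042.00 = $167,202.50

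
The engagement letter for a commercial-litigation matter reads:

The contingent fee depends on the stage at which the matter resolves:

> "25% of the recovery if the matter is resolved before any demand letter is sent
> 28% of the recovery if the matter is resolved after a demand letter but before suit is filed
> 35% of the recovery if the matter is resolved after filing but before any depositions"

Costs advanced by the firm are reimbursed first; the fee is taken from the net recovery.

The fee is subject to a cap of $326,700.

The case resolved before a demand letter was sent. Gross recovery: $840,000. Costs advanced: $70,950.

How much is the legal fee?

Fee base (net of costs): $840,000 − $70,950 = $769,050
The matter resolved before a demand letter was sent, so the 25% rate applies.
$769,050 × 25% = $192,262.50
$192,262.50 is under the $326,700 cap.

$192,262.50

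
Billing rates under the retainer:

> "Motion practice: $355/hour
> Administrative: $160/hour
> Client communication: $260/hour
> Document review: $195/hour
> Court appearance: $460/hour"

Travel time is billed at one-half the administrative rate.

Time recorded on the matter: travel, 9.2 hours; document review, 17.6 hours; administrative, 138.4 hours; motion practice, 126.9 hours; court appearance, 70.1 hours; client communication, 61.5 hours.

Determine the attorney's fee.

$119,597.50

Motion practice: 126.9 × $355 = $45,049.50
Administrative: 138.4 × $160 = $22,144.00
Client communication: 61.5 × $260 = $15,990.00
Document review: 17.6 × $195 = $3,432.00
Court appearance: 70.1 × $460 = $32,246.00
Subtotal: $45,049.50 + $22,144.00 + $15,990.00 + $3,432.00 + $32,246.00 = $118,861.50
Travel: 9.2 × ($160 ÷ 2) = 9.2 × $80.00 = $736.00
Total: $118,861.50 + $736.00 = $119,597.50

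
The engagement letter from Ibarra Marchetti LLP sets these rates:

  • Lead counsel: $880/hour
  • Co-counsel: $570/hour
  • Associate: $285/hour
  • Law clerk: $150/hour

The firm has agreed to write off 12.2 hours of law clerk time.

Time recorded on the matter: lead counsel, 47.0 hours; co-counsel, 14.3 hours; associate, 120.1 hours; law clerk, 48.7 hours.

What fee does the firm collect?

$89,214.50

Lead counsel: 47.0 × $880 = $41,360.00
Co-counsel: 14.3 × $570 = $8,151.00
Associate: 120.1 × $285 = $34,228.50
Law clerk: 48.7 × $150 = $7,305.00
Subtotal: $91,044.50
Write-off: 12.2 × $150 = $1,830.00
Total: $91,044.50 − $1,830.00 = $89,214.50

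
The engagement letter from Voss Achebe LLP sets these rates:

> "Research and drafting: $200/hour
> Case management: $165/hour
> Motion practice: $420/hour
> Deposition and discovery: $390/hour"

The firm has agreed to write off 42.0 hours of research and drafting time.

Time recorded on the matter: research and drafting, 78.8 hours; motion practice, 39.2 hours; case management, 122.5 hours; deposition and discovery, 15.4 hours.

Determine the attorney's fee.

$50,042.50

Research and drafting: 78.8 × $200 = $15,760.00
Case management: 122.5 × $165 = $20,212.50
Motion practice: 39.2 × $420 = $16,464.00
Deposition and discovery: 15.4 × $390 = $6,006.00
Subtotal: $58,442.50
Write-off: 42.0 × $200 = $8,400.00
Total: $58,442.50 − $8,400.00 = $50,042.50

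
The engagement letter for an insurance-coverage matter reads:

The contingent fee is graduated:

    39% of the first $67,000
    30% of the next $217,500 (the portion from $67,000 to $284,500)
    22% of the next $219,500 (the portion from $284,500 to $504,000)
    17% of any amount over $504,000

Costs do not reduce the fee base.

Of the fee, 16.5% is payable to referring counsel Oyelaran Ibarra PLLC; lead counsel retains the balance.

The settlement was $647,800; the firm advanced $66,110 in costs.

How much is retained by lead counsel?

$137,036.86

Fee base is the gross recovery, $647,800; costs are reimbursed separately.
First $67,000 at 39% = $26,130.00
Next $217,500 at 30% = $65,250.00
Next $219,500 at 22% = $48,290.00
Remaining $143,800 at 17% = $24,446.00
Fee: $26,130.00 + $65,250.00 + $48,290.00 + $24,446.00 = $164,116.00
Referral share: 16.5% of $164,116.00 = $27,079.14; lead counsel retains $164,116.00 − $27,079.14 = $137,036.86.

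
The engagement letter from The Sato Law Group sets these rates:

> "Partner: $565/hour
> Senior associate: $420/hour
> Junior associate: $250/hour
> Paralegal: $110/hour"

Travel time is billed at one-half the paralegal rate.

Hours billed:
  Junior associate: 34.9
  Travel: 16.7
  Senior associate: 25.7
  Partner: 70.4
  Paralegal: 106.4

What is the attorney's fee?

Partner: 70.4 × $565 = $39,776.00
Senior associate: 25.7 × $420 = $10,794.00
Junior associate: 34.9 × $250 = $8,725.00
Paralegal: 106.4 × $110 = $11,704.00
Subtotal: $39,776.00 + $10,794.00 + $8,725.00 + $11,704.00 = $70,999.00
Travel: 16.7 × ($110 ÷ 2) = 16.7 × $55.00 = $918.50
Total: $70,999.00 + $918.50 = $71,917.50

$71,917.50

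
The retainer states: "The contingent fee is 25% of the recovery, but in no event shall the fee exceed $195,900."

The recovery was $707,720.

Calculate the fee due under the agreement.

25% of $707,720 = $176,930.00
That is under the $195,900 cap.

$176,930.00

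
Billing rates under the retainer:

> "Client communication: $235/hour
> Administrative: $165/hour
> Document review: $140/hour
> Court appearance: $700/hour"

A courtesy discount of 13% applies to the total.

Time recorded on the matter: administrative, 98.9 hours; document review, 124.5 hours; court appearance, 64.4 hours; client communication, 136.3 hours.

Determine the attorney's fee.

$96,447.33

Client communication: 136.3 × $235 = $32,030.50
Administrative: 98.9 × $165 = $16,318.50
Document review: 124.5 × $140 = $17,430.00
Court appearance: 64.4 × $700 = $45,080.00
Subtotal: $110,859.00
Less 13% discount: −$14,411.67
Total: $110,859.00 − $14,411.67 = $96,447.33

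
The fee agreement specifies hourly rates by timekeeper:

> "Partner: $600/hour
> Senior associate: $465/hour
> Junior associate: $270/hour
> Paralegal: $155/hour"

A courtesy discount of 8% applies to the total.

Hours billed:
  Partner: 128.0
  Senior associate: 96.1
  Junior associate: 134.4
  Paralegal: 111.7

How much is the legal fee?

Partner: 128.0 × $600 = $76,800.00
Senior associate: 96.1 × $465 = $44,686.50
Junior associate: 134.4 × $270 = $36,288.00
Paralegal: 111.7 × $155 = $17,313.50
Subtotal: $175,088.00
Less 8% discount: −$14,007.04
Total: $175,088.00 − $14,007.04 = $161,080.96

$161,080.96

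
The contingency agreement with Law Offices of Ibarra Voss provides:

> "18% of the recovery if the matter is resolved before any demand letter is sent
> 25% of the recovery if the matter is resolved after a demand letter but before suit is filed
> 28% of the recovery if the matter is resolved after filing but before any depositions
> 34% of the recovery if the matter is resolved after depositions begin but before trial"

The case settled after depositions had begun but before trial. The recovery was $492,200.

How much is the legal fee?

The matter settled after depositions had begun but before trial, so the 34% rate applies.
$492,200 × 34% = $167,348.00

$167,348.00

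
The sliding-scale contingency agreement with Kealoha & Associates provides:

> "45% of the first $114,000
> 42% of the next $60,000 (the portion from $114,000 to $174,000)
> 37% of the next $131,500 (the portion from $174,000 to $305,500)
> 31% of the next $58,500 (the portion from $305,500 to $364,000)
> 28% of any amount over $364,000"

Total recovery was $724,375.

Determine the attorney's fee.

$244,195.00

First $114,000 at 45% = $51,300.00
Next $60,000 at 42% = $25,200.00
Next $131,500 at 37% = $48,655.00
Next $58,500 at 31% = $18,135.00
Remaining $360,375 at 28% = $100,905.00
Fee: $51,300.00 + $25,200.00 + $48,655.00 + $18,135.00 + $100,905.00 = $244,195.00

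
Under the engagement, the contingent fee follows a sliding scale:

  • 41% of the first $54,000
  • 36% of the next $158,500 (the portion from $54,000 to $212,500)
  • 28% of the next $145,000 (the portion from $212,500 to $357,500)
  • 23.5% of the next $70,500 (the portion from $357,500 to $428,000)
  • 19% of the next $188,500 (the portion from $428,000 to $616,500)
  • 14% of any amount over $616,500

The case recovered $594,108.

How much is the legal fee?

$167,928.02

First $54,000 at 41% = $22,140.00
Next $158,500 at 36% = $57,060.00
Next $145,000 at 28% = $40,600.00
Next $70,500 at 23.5% = $16,567.50
Remaining $166,108 at 19% = $31,560.52
Fee: $22,140.00 + $57,060.00 + $40,600.00 + $16,567.50 + $31,560.52 = $167,928.02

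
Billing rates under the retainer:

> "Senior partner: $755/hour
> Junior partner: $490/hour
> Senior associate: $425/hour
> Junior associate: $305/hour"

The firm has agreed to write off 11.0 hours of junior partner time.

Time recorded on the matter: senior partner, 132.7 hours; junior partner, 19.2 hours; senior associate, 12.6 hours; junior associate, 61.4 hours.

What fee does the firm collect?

Senior partner: 132.7 × $755 = $100,188.50
Junior partner: 19.2 × $490 = $9,408.00
Senior associate: 12.6 × $425 = $5,355.00
Junior associate: 61.4 × $305 = $18,727.00
Subtotal: $133,678.50
Write-off: 11.0 × $490 = $5,390.00
Total: $133,678.50 − $5,390.00 = $128,288.50

$128,288.50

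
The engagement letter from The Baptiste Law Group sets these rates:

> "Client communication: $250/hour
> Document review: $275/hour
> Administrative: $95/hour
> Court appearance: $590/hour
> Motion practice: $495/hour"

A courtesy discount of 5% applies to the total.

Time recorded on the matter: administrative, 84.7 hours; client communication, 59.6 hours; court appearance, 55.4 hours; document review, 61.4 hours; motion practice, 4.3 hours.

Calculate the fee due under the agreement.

Client communication: 59.6 × $250 = $14,900.00
Document review: 61.4 × $275 = $16,885.00
Administrative: 84.7 × $95 = $8,046.50
Court appearance: 55.4 × $590 = $32,686.00
Motion practice: 4.3 × $495 = $2,128.50
Subtotal: $74,646.00
Less 5% discount: −$3,732.30
Total: $74,646.00 − $3,732.30 = $70,913.70

$70,913.70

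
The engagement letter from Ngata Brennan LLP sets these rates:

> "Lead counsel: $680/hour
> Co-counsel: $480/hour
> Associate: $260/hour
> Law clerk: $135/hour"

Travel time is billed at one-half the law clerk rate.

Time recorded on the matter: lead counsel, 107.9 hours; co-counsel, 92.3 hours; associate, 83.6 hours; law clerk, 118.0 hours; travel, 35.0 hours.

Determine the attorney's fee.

Lead counsel: 107.9 × $680 = $73,372.00
Co-counsel: 92.3 × $480 = $44,304.00
Associate: 83.6 × $260 = $21,736.00
Law clerk: 118.0 × $135 = $15,930.00
Subtotal: $73,372.00 + $44,304.00 + $21,736.00 + $15,930.00 = $155,342.00
Travel: 35.0 × ($135 ÷ 2) = 35.0 × $67.50 = $2,362.50
Total: $155,342.00 + $2,362.50 = $157,704.50

$157,704.50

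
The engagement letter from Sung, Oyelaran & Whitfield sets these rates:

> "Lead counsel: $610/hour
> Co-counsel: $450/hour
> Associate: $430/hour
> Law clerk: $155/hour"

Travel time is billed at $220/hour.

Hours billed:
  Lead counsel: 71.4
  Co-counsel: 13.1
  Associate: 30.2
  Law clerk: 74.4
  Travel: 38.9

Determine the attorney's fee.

Lead counsel: 71.4 × $610 = $43,554.00
Co-counsel: 13.1 × $450 = $5,895.00
Associate: 30.2 × $430 = $12,986.00
Law clerk: 74.4 × $155 = $11,532.00
Subtotal: $43,554.00 + $5,895.00 + $12,986.00 + $11,532.00 = $73,967.00
Travel: 38.9 × $220 = $8,558.00
Total: $73,967.00 + $8,558.00 = $82,525.00

$82,525.00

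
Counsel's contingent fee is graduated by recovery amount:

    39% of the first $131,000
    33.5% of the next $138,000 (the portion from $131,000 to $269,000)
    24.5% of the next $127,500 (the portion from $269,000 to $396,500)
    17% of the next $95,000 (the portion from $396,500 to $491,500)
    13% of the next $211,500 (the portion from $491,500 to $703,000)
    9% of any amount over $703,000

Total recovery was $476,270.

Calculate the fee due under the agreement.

First $131,000 at 39% = $51,090.00
Next $138,000 at 33.5% = $46,230.00
Next $127,500 at 24.5% = $31,237.50
Remaining $79,770 at 17% = $13,560.90
Fee: $51,090.00 + $46,230.00 + $31,237.50 + $13,560.90 = $142,118.40

$142,118.40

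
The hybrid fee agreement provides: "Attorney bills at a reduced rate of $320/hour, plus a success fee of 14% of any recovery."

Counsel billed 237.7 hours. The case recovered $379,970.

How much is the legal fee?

$129,259.80

Hourly: 237.7 × $320 = $76,064.00
Success fee: 14% of $379,970 = $53,195.80
Total: $76,064.00 + $53,195.80 = $129,259.80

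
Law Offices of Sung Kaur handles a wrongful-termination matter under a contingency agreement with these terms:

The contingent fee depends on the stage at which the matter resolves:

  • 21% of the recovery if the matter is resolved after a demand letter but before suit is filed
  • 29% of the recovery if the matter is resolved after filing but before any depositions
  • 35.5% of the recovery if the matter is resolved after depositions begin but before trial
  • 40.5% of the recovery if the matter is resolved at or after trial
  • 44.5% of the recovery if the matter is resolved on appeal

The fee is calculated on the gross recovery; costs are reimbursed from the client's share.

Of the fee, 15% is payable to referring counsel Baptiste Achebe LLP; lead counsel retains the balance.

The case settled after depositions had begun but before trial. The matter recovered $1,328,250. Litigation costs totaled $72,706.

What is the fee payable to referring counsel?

$70,729.31

Fee base is the gross recovery, $1,328,250; costs are reimbursed separately.
The matter settled after depositions had begun but before trial, so the 35.5% rate applies.
$1,328,250 × 35.5% = $471,528.75
Referral share: 15% of $471,528.75 = $70,729.31; lead counsel retains $471,528.75 − $70,729.31 = $400,799.44.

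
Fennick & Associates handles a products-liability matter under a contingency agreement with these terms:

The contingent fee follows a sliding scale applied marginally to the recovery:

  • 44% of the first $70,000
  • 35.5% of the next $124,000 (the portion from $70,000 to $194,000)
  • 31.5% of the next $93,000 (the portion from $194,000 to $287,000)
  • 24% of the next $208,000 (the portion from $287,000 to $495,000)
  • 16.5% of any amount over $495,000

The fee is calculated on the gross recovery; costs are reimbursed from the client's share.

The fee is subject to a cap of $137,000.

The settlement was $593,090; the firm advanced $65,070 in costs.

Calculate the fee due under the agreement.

$137,000.00

Fee base is the gross recovery, $593,090; costs are reimbursed separately.
First $70,000 at 44% = $30,800.00
Next $124,000 at 35.5% = $44,020.00
Next $93,000 at 31.5% = $29,295.00
Next $208,000 at 24% = $49,920.00
Remaining $98,090 at 16.5% = $16,184.85
Fee: $30,800.00 + $44,020.00 + $29,295.00 + $49,920.00 + $16,184.85 = $170,219.85
$170,219.85 exceeds the $137,000 cap, so the fee is capped at $137,000.00.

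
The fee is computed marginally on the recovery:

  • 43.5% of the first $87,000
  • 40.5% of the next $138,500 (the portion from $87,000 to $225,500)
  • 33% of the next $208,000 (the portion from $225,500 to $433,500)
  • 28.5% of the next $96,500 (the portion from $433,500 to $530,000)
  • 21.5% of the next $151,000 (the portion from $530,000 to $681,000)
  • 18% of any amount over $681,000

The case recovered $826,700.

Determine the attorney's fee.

$248,771.00

First $87,000 at 43.5% = $37,845.00
Next $138,500 at 40.5% = $56,092.50
Next $208,000 at 33% = $68,640.00
Next $96,500 at 28.5% = $27,502.50
Next $151,000 at 21.5% = $32,465.00
Remaining $145,700 at 18% = $26,226.00
Fee: $37,845.00 + $56,092.50 + $68,640.00 + $27,502.50 + $32,465.00 + $26,226.00 = $248,771.00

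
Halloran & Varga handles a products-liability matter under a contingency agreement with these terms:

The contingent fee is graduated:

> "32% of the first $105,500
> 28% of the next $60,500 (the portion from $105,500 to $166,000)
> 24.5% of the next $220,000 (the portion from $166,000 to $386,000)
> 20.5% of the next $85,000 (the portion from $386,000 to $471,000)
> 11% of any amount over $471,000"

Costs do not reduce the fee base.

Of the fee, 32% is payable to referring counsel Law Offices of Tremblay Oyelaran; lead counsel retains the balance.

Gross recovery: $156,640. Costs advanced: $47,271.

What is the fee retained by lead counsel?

Fee base is the gross recovery, $156,640; costs are reimbursed separately.
First $105,500 at 32% = $33,760.00
Remaining $51,140 at 28% = $14,319.20
Fee: $33,760.00 + $14,319.20 = $48,079.20
Referral share: 32% of $48,079.20 = $15,385.34; lead counsel retains $48,079.20 − $15,385.34 = $32,693.86.

$32,693.86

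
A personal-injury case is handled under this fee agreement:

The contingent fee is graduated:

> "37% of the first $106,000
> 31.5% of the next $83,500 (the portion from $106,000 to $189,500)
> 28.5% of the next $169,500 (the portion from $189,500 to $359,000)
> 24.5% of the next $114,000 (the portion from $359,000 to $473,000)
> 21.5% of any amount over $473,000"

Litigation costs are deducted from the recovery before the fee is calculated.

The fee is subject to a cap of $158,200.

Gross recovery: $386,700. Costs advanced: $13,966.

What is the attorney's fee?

Fee base (net of costs): $386,700 − $13,966 = $372,734
First $106,000 at 37% = $39,220.00
Next $83,500 at 31.5% = $26,302.50
Next $169,500 at 28.5% = $48,307.50
Remaining $13,734 at 24.5% = $3,364.83
Fee: $39,220.00 + $26,302.50 + $48,307.50 + $3,364.83 = $117,194.83
$117,194.83 is under the $158,200 cap.

$117,194.83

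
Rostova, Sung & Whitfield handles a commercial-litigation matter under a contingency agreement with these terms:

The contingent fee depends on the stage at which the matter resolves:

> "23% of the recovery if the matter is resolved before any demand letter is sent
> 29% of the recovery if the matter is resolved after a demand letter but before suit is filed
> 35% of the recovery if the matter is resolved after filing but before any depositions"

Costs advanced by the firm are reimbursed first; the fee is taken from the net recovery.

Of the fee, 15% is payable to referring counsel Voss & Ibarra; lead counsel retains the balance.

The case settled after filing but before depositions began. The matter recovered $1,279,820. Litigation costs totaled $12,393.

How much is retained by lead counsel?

$377,059.53

Fee base (net of costs): $1,279,820 − $12,393 = $1,267,427
The matter settled after filing but before depositions began, so the 35% rate applies.
$1,267,427 × 35% = $443,599.45
Referral share: 15% of $443,599.45 = $66,539.92; lead counsel retains $443,599.45 − $66,539.92 = $377,059.53.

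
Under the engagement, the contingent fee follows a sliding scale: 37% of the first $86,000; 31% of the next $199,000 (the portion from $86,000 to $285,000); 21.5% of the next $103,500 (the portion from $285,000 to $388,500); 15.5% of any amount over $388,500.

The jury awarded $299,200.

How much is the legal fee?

First $86,000 at 37% = $31,820.00
Next $199,000 at 31% = $61,690.00
Remaining $14,200 at 21.5% = $3,053.00
Fee: $31,820.00 + $61,690.00 + $3,053.00 = $96,563.00

$96,563.00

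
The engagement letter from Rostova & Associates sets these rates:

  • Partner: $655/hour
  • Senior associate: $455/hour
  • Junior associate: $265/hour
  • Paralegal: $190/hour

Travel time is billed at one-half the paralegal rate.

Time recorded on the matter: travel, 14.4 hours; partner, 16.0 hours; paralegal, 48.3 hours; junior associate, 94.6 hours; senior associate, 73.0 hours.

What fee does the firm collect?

$79,309.00

Partner: 16.0 × $655 = $10,480.00
Senior associate: 73.0 × $455 = $33,215.00
Junior associate: 94.6 × $265 = $25,069.00
Paralegal: 48.3 × $190 = $9,177.00
Subtotal: $10,480.00 + $33,215.00 + $25,069.00 + $9,177.00 = $77,941.00
Travel: 14.4 × ($190 ÷ 2) = 14.4 × $95.00 = $1,368.00
Total: $77,941.00 + $1,368.00 = $79,309.00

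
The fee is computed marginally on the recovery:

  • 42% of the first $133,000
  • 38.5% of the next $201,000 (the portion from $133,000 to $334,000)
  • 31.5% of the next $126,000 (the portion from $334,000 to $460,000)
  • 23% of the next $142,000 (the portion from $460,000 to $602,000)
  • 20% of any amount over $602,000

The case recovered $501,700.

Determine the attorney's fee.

$182,526.00

First $133,000 at 42% = $55,860.00
Next $201,000 at 38.5% = $77,385.00
Next $126,000 at 31.5% = $39,690.00
Remaining $41,700 at 23% = $9,591.00
Fee: $55,860.00 + $77,385.00 + $39,690.00 + $9,591.00 = $182,526.00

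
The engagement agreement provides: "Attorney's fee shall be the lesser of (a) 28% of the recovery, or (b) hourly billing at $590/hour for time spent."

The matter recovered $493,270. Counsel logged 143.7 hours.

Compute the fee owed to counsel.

(a) 28% of $493,270 = $138,115.60
(b) 143.7 × $590 = $84,783.00
The lesser is (b): $84,783.00.

$84,783.00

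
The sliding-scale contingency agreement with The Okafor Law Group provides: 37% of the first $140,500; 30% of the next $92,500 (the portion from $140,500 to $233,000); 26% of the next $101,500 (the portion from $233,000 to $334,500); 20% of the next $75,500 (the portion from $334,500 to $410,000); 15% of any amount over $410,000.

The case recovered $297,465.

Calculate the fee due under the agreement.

$96,495.90

First $140,500 at 37% = $51,985.00
Next $92,500 at 30% = $27,750.00
Remaining $64,465 at 26% = $16,760.90
Fee: $51,985.00 + $27,750.00 + $16,760.90 = $96,495.90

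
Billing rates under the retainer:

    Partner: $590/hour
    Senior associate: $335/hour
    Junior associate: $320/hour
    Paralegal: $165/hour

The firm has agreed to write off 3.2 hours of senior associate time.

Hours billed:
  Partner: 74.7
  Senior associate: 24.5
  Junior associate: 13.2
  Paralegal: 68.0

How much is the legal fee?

Partner: 74.7 × $590 = $44,073.00
Senior associate: 24.5 × $335 = $8,207.50
Junior associate: 13.2 × $320 = $4,224.00
Paralegal: 68.0 × $165 = $11,220.00
Subtotal: $67,724.50
Write-off: 3.2 × $335 = $1,072.00
Total: $67,724.50 − $1,072.00 = $66,652.50

$66,652.50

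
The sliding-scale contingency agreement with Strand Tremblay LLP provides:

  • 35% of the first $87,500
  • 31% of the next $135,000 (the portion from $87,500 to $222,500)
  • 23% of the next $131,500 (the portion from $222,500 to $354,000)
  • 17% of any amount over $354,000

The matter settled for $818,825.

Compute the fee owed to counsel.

$181,740.25

First $87,500 at 35% = $30,625.00
Next $135,000 at 31% = $41,850.00
Next $131,500 at 23% = $30,245.00
Remaining $464,825 at 17% = $79,020.25
Fee: $30,625.00 + $41,850.00 + $30,245.00 + $79,020.25 = $181,740.25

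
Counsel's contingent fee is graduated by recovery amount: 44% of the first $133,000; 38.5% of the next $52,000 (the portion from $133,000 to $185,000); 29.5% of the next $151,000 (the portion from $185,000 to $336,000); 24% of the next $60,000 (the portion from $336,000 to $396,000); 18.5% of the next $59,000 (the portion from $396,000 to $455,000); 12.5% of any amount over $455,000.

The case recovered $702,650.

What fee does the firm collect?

First $133,000 at 44% = $58,520.00
Next $52,000 at 38.5% = $20,020.00
Next $151,000 at 29.5% = $44,545.00
Next $60,000 at 24% = $14,400.00
Next $59,000 at 18.5% = $10,915.00
Remaining $247,650 at 12.5% = $30,956.25
Fee: $58,520.00 + $20,020.00 + $44,545.00 + $14,400.00 + $10,915.00 + $30,956.25 = $179,356.25

$179,356.25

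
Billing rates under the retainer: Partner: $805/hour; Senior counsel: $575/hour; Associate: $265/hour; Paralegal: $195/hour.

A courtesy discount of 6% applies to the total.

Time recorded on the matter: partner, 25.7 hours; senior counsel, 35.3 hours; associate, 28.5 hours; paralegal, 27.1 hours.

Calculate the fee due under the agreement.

Partner: 25.7 × $805 = $20,688.50
Senior counsel: 35.3 × $575 = $20,297.50
Associate: 28.5 × $265 = $7,552.50
Paralegal: 27.1 × $195 = $5,284.50
Subtotal: $53,823.00
Less 6% discount: −$3,229.38
Total: $53,823.00 − $3,229.38 = $50,593.62

$50,593.62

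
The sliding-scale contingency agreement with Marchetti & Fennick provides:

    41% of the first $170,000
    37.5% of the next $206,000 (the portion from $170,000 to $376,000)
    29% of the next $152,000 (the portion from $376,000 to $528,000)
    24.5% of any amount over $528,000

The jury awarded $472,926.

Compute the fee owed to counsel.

$175,058.54

First $170,000 at 41% = $69,700.00
Next $206,000 at 37.5% = $77,250.00
Remaining $96,926 at 29% = $28,108.54
Fee: $69,700.00 + $77,250.00 + $28,108.54 = $175,058.54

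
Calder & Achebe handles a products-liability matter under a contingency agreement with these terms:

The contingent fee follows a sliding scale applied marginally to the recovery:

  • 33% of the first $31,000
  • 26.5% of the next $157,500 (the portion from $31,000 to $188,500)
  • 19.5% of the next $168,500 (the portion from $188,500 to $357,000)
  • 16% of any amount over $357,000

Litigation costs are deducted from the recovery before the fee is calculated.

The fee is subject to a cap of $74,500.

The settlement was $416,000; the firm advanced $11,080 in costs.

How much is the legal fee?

$74,500.00

Fee base (net of costs): $416,000 − $11,080 = $404,920
First $31,000 at 33% = $10,230.00
Next $157,500 at 26.5% = $41,737.50
Next $168,500 at 19.5% = $32,857.50
Remaining $47,920 at 16% = $7,667.20
Fee: $10,230.00 + $41,737.50 + $32,857.50 + $7,667.20 = $92,492.20
$92,492.20 exceeds the $74,500 cap, so the fee is capped at $74,500.00.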